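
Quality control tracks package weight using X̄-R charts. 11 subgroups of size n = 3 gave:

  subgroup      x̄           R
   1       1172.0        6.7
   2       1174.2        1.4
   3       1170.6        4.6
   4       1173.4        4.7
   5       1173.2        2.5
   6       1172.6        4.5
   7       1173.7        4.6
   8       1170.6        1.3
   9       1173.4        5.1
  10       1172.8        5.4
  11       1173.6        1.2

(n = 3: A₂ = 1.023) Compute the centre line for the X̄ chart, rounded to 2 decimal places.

X̄̄ = (1172.0 + 1174.2 + 1170.6 + 1173.4 + 1173.2 + 1172.6 + 1173.7 + 1170.6 + 1173.4 + 1172.8 + 1173.6) / 11 = 12900.1000 / 11 = 1172.7364
CL = X̄̄ = 1172.7364

1172.74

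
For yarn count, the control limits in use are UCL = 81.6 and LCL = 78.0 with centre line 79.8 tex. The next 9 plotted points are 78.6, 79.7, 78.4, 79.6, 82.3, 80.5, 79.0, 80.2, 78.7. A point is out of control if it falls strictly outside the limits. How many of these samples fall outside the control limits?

Compare each point to [78.0, 81.6]: sample 5 = 82.3 > UCL.

1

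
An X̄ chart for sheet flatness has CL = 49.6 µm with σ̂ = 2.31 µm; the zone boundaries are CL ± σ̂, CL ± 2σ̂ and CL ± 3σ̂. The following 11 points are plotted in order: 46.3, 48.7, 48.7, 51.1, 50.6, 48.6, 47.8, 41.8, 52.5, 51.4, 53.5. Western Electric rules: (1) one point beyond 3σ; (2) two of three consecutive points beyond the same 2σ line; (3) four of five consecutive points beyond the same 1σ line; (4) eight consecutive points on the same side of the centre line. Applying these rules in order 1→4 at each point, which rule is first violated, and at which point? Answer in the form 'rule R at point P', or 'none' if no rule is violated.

Zone of each point (C = within 1σ̂, B = 1σ̂–2σ̂, A = 2σ̂–3σ̂, * = beyond 3σ̂; sign = side of CL): 1:-B, 2:-C, 3:-C, 4:+C, 5:+C, 6:-C, 7:-C, 8:-*, 9:+B, 10:+C, 11:+B
Rule 1 (one point beyond the 3σ limits) is satisfied at point 8.

rule 1 at point 8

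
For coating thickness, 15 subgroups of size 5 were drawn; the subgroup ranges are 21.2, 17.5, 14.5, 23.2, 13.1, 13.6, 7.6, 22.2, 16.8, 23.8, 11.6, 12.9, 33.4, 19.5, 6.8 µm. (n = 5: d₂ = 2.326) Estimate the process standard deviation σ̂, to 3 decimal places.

R̄ = (21.2 + 17.5 + 14.5 + 23.2 + 13.1 + 13.6 + 7.6 + 22.2 + 16.8 + 23.8 + 11.6 + 12.9 + 33.4 + 19.5 + 6.8) / 15 = 17.1800
σ̂ = R̄ / d₂ = 17.1800 / 2.326 = 7.3861

7.386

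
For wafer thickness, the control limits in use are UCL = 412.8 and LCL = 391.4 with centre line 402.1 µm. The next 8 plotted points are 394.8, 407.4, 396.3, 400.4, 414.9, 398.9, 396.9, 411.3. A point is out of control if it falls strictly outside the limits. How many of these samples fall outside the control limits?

Compare each point to [391.4, 412.8]: sample 5 = 414.9 > UCL.

1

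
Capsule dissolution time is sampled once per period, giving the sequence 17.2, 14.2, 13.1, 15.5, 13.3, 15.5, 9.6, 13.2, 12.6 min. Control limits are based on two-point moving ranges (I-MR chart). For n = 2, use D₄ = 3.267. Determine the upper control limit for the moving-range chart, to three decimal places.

8.576

Moving ranges: 3.0, 1.1, 2.4, 2.2, 2.2, 5.9, 3.6, 0.6; M̄R̄ = 21.0000 / 8 = 2.6250
UCL_MR = D₄·M̄R̄ = 3.267 × 2.6250 = 8.5759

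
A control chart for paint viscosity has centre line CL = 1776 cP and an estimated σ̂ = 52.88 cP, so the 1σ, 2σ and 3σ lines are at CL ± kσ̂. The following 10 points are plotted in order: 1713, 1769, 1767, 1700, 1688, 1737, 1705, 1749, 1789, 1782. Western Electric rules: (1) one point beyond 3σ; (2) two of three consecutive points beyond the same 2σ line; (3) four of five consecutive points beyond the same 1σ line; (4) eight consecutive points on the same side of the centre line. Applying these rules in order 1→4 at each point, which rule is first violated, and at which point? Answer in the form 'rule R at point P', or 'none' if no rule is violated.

Zone of each point (C = within 1σ̂, B = 1σ̂–2σ̂, A = 2σ̂–3σ̂, * = beyond 3σ̂; sign = side of CL): 1:-B, 2:-C, 3:-C, 4:-B, 5:-B, 6:-C, 7:-B, 8:-C, 9:+C, 10:+C
Rule 4 (eight consecutive points on the same side of the centre line) is satisfied at point 8.

rule 4 at point 8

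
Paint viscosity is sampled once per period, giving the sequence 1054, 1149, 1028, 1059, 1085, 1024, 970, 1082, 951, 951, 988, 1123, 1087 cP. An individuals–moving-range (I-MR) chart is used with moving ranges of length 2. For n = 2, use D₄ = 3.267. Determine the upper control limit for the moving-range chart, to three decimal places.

228.418

Moving ranges: 95, 121, 31, 26, 61, 54, 112, 131, 0, 37, 135, 36; M̄R̄ = 839.0000 / 12 = 69.9167
UCL_MR = D₄·M̄R̄ = 3.267 × 69.9167 = 228.4178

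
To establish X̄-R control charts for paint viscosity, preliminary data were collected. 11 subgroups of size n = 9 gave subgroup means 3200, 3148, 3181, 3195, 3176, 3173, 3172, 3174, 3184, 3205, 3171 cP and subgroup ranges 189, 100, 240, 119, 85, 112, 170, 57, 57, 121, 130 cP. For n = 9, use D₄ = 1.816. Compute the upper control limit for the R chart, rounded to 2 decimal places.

R̄ = (189 + 100 + 240 + 119 + 85 + 112 + 170 + 57 + 57 + 121 + 130) / 11 = 1380.0000 / 11 = 125.4545
UCL_R = D₄·R̄ = 1.816 × 125.4545 = 227.8255

227.83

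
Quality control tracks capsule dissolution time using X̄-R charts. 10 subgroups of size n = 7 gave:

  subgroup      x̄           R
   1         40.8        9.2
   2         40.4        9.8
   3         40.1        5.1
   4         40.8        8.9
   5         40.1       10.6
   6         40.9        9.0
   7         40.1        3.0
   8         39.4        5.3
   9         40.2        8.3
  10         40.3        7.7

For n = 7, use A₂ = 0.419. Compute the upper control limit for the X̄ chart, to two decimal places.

43.53

X̄̄ = (40.8 + 40.4 + 40.1 + 40.8 + 40.1 + 40.9 + 40.1 + 39.4 + 40.2 + 40.3) / 10 = 403.1000 / 10 = 40.3100
R̄ = (9.2 + 9.8 + 5.1 + 8.9 + 10.6 + 9.0 + 3.0 + 5.3 + 8.3 + 7.7) / 10 = 76.9000 / 10 = 7.6900
UCL = X̄̄ + A₂·R̄ = 40.3100 + 0.419 × 7.6900 = 43.5321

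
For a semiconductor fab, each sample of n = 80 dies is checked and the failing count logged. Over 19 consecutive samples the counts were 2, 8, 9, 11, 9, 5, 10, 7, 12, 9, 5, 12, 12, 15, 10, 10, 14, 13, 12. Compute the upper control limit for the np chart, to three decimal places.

p̄ = Σdᵢ / (k·n) = 185 / (19 × 80) = 0.12171
UCL = np̄ + 3·√(np̄(1−p̄)) = 9.7368 + 3 × √(9.7368×0.87829) = 9.7368 + 3 × 2.9243 = 18.5099

18.510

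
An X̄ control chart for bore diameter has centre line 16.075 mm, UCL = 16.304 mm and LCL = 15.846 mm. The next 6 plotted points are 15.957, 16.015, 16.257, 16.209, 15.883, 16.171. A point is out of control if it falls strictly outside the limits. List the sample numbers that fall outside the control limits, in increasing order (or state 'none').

All 6 points lie within [15.846, 16.304].

none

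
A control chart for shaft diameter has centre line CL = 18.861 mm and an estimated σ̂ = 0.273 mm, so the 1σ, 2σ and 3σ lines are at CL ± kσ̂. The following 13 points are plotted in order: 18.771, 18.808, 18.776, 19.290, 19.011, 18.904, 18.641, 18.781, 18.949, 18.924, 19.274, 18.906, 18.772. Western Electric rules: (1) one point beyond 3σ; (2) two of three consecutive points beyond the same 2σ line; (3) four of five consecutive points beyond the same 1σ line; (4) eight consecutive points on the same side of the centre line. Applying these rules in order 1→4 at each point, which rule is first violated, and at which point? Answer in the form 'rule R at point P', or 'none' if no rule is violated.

none

Zone of each point (C = within 1σ̂, B = 1σ̂–2σ̂, A = 2σ̂–3σ̂, * = beyond 3σ̂; sign = side of CL): 1:-C, 2:-C, 3:-C, 4:+B, 5:+C, 6:+C, 7:-C, 8:-C, 9:+C, 10:+C, 11:+B, 12:+C, 13:-C
No rule fires across all 13 points.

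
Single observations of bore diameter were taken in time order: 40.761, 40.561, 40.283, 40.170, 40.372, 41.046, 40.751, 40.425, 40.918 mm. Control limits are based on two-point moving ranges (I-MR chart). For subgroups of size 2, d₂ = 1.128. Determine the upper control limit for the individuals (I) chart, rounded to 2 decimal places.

X̄ = (40.761 + 40.561 + 40.283 + 40.170 + 40.372 + 41.046 + 40.751 + 40.425 + 40.918) / 9 = 40.5874
Moving ranges: 0.200, 0.278, 0.113, 0.202, 0.674, 0.295, 0.326, 0.493; M̄R̄ = 2.5810 / 8 = 0.3226
UCL = X̄ + 3·M̄R̄/d₂ = 40.5874 + 3 × 0.3226 / 1.128 = 41.4455

41.45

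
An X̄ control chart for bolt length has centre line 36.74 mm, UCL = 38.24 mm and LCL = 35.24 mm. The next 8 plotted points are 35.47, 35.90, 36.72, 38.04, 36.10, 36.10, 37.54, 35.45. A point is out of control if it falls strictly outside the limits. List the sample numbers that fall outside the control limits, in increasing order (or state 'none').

none

All 8 points lie within [35.24, 38.24].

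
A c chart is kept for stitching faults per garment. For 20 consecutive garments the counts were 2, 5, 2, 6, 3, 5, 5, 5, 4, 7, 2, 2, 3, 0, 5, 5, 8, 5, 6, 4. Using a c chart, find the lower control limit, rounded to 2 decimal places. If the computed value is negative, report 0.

0.00

c̄ = (2 + 5 + 2 + 6 + 3 + 5 + 5 + 5 + 4 + 7 + 2 + 2 + 3 + 0 + 5 + 5 + 8 + 5 + 6 + 4) / 20 = 84 / 20 = 4.2000
LCL = c̄ − 3√c̄ = 4.2000 − 3 × 2.0494 = -1.9482 → 0 (cannot be negative)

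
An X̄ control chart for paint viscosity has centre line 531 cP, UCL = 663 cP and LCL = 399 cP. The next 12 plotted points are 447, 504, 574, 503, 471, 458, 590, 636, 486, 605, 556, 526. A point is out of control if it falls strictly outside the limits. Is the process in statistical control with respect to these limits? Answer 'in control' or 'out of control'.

All 12 points lie within [399, 663].

in control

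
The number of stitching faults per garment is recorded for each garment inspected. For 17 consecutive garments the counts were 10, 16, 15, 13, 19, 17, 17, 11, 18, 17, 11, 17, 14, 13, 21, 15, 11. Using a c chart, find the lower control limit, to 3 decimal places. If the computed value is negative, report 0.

3.381

c̄ = (10 + 16 + 15 + 13 + 19 + 17 + 17 + 11 + 18 + 17 + 11 + 17 + 14 + 13 + 21 + 15 + 11) / 17 = 255 / 17 = 15.0000
LCL = c̄ − 3√c̄ = 15.0000 − 3 × 3.8730 = 3.3810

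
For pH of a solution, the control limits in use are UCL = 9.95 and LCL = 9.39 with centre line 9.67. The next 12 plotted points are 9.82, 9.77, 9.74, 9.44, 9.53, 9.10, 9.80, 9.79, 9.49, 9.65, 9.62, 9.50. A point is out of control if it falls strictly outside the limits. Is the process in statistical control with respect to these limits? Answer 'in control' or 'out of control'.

out of control

Compare each point to [9.39, 9.95]: sample 6 = 9.10 < LCL.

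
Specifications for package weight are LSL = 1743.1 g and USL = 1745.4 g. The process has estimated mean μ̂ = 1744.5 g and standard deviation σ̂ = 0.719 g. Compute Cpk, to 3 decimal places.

Cpu = (USL − μ̂) / (3σ̂) = (1745.4 − 1744.5) / (3 × 0.719) = 0.4172; Cpl = (μ̂ − LSL) / (3σ̂) = (1744.5 − 1743.1) / (3 × 0.719) = 0.6490; Cpk = min(Cpu, Cpl) = 0.4172

0.417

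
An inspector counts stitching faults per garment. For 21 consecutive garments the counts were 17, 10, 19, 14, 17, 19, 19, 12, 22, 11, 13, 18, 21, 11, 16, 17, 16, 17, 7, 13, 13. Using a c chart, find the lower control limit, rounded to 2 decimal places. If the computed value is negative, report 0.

3.59

c̄ = (17 + 10 + 19 + 14 + 17 + 19 + 19 + 12 + 22 + 11 + 13 + 18 + 21 + 11 + 16 + 17 + 16 + 17 + 7 + 13 + 13) / 21 = 322 / 21 = 15.3333
LCL = c̄ − 3√c̄ = 15.3333 − 3 × 3.9158 = 3.5860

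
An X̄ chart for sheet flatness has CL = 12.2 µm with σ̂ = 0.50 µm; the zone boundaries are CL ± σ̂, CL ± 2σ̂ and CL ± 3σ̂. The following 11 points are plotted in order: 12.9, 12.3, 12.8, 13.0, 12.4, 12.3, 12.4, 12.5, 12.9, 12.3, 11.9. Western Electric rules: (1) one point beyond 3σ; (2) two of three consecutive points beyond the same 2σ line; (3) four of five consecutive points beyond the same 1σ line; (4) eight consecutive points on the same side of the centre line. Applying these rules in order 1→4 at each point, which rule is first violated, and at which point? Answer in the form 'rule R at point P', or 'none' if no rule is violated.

rule 4 at point 8

Zone of each point (C = within 1σ̂, B = 1σ̂–2σ̂, A = 2σ̂–3σ̂, * = beyond 3σ̂; sign = side of CL): 1:+B, 2:+C, 3:+B, 4:+B, 5:+C, 6:+C, 7:+C, 8:+C, 9:+B, 10:+C, 11:-C
Rule 4 (eight consecutive points on the same side of the centre line) is satisfied at point 8.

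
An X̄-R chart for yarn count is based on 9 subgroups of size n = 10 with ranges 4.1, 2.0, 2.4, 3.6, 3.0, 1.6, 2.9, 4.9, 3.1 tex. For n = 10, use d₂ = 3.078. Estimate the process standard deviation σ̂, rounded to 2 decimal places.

1.00

R̄ = (4.1 + 2.0 + 2.4 + 3.6 + 3.0 + 1.6 + 2.9 + 4.9 + 3.1) / 9 = 3.0667
σ̂ = R̄ / d₂ = 3.0667 / 3.078 = 0.9963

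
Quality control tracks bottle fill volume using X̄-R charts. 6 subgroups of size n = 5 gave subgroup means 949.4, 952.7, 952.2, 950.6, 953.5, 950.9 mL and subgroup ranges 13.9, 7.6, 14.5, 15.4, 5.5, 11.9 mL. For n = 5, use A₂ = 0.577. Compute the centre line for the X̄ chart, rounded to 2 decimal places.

951.55

X̄̄ = (949.4 + 952.7 + 952.2 + 950.6 + 953.5 + 950.9) / 6 = 5709.3000 / 6 = 951.5500
CL = X̄̄ = 951.5500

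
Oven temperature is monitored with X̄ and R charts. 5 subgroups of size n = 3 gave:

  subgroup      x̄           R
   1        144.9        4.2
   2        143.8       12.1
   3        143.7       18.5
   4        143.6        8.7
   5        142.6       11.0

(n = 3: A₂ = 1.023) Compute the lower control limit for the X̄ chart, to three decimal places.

132.569

X̄̄ = (144.9 + 143.8 + 143.7 + 143.6 + 142.6) / 5 = 718.6000 / 5 = 143.7200
R̄ = (4.2 + 12.1 + 18.5 + 8.7 + 11.0) / 5 = 54.5000 / 5 = 10.9000
LCL = X̄̄ − A₂·R̄ = 143.7200 − 1.023 × 10.9000 = 132.5693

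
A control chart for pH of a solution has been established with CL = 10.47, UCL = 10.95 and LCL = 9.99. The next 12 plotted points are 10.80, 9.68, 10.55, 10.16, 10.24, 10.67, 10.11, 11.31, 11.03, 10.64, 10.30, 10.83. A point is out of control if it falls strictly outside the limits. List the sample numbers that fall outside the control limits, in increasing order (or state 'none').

Compare each point to [9.99, 10.95]: sample 2 = 9.68 < LCL; sample 8 = 11.31 > UCL; sample 9 = 11.03 > UCL.

2, 8, 9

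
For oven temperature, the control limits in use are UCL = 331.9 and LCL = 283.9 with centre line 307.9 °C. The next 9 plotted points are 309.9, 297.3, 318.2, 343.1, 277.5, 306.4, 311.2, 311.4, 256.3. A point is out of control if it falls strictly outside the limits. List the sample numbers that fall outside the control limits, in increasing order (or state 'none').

Compare each point to [283.9, 331.9]: sample 4 = 343.1 > UCL; sample 5 = 277.5 < LCL; sample 9 = 256.3 < LCL.

4, 5, 9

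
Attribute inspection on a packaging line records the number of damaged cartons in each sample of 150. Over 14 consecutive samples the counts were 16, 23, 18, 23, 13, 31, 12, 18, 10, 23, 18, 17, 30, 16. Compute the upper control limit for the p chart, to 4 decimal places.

0.2093

p̄ = Σdᵢ / (k·n) = 268 / (14 × 150) = 0.12762
UCL = p̄ + 3·√(p̄(1−p̄)/n) = 0.12762 + 3 × √(0.12762×0.87238/150) = 0.12762 + 3 × 0.02724 = 0.20935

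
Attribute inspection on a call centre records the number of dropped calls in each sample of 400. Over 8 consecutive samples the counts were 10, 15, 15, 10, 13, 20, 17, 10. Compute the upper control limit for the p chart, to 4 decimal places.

0.0617

p̄ = Σdᵢ / (k·n) = 110 / (8 × 400) = 0.03438
UCL = p̄ + 3·√(p̄(1−p̄)/n) = 0.03438 + 3 × √(0.03438×0.96562/400) = 0.03438 + 3 × 0.00911 = 0.06170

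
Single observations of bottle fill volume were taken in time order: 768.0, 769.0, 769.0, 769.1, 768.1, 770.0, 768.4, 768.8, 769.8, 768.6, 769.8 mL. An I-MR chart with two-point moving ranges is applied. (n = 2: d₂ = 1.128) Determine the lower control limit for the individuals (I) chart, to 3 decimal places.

766.464

X̄ = (768.0 + 769.0 + 769.0 + 769.1 + 768.1 + 770.0 + 768.4 + 768.8 + 769.8 + 768.6 + 769.8) / 11 = 768.9636
Moving ranges: 1.0, 0.0, 0.1, 1.0, 1.9, 1.6, 0.4, 1.0, 1.2, 1.2; M̄R̄ = 9.4000 / 10 = 0.9400
LCL = X̄ − 3·M̄R̄/d₂ = 768.9636 − 3 × 0.9400 / 1.128 = 766.4636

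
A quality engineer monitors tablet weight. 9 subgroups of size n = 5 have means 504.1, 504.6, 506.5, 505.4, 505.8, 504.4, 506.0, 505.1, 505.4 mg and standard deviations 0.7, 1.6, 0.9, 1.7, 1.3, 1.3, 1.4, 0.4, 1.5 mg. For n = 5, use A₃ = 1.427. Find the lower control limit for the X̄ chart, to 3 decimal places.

X̄̄ = (504.1 + 504.6 + 506.5 + 505.4 + 505.8 + 504.4 + 506.0 + 505.1 + 505.4) / 9 = 505.2556
s̄ = (0.7 + 1.6 + 0.9 + 1.7 + 1.3 + 1.3 + 1.4 + 0.4 + 1.5) / 9 = 1.2000
LCL = X̄̄ − A₃·s̄ = 505.2556 − 1.427 × 1.2000 = 503.5432

503.543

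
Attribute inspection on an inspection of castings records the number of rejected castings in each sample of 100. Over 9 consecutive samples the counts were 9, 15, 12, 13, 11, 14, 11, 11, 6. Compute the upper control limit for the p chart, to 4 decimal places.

p̄ = Σdᵢ / (k·n) = 102 / (9 × 100) = 0.11333
UCL = p̄ + 3·√(p̄(1−p̄)/n) = 0.11333 + 3 × √(0.11333×0.88667/100) = 0.11333 + 3 × 0.03170 = 0.20843

0.2084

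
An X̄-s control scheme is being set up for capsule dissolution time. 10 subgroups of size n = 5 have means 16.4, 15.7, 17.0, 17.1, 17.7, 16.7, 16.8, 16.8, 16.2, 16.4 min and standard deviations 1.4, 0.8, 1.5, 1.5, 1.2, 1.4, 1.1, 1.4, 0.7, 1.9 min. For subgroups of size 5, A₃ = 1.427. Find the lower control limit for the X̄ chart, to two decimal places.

X̄̄ = (16.4 + 15.7 + 17.0 + 17.1 + 17.7 + 16.7 + 16.8 + 16.8 + 16.2 + 16.4) / 10 = 16.6800
s̄ = (1.4 + 0.8 + 1.5 + 1.5 + 1.2 + 1.4 + 1.1 + 1.4 + 0.7 + 1.9) / 10 = 1.2900
LCL = X̄̄ − A₃·s̄ = 16.6800 − 1.427 × 1.2900 = 14.8392

14.84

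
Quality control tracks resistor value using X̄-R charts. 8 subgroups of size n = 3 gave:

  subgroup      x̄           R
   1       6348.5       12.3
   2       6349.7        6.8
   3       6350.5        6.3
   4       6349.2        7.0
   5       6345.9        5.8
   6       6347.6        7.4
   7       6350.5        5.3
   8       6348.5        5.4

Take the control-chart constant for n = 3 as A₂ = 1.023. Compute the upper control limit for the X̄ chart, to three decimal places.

X̄̄ = (6348.5 + 6349.7 + 6350.5 + 6349.2 + 6345.9 + 6347.6 + 6350.5 + 6348.5) / 8 = 50790.4000 / 8 = 6348.8000
R̄ = (12.3 + 6.8 + 6.3 + 7.0 + 5.8 + 7.4 + 5.3 + 5.4) / 8 = 56.3000 / 8 = 7.0375
UCL = X̄̄ + A₂·R̄ = 6348.8000 + 1.023 × 7.0375 = 6355.9994

6355.999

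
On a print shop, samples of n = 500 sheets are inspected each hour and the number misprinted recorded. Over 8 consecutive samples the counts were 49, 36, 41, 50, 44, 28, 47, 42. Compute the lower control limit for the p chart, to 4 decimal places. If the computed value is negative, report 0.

0.0470

p̄ = Σdᵢ / (k·n) = 337 / (8 × 500) = 0.08425
LCL = p̄ − 3·√(p̄(1−p̄)/n) = 0.08425 − 3 × 0.01242 = 0.04698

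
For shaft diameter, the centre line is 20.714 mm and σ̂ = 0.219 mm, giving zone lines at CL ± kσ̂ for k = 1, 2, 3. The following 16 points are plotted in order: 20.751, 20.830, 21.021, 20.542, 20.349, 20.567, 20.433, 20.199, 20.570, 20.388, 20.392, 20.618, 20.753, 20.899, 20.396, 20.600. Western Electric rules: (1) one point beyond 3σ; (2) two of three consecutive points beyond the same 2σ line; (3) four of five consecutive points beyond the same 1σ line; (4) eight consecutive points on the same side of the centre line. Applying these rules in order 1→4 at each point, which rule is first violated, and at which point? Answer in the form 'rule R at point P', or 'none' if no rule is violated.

Zone of each point (C = within 1σ̂, B = 1σ̂–2σ̂, A = 2σ̂–3σ̂, * = beyond 3σ̂; sign = side of CL): 1:+C, 2:+C, 3:+B, 4:-C, 5:-B, 6:-C, 7:-B, 8:-A, 9:-C, 10:-B, 11:-B, 12:-C, 13:+C, 14:+C, 15:-B, 16:-C
Rule 3 (four of five consecutive points beyond the same 1σ limit) is satisfied at point 11.

rule 3 at point 11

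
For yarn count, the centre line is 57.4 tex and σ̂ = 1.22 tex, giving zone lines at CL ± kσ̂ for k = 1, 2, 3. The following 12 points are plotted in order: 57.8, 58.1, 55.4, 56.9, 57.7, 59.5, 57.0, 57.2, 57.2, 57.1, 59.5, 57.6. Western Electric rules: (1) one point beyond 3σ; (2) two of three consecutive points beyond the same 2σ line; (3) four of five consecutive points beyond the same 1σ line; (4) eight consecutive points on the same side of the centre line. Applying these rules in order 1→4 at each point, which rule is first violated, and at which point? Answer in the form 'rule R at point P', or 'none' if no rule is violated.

none

Zone of each point (C = within 1σ̂, B = 1σ̂–2σ̂, A = 2σ̂–3σ̂, * = beyond 3σ̂; sign = side of CL): 1:+C, 2:+C, 3:-B, 4:-C, 5:+C, 6:+B, 7:-C, 8:-C, 9:-C, 10:-C, 11:+B, 12:+C
No rule fires across all 12 points.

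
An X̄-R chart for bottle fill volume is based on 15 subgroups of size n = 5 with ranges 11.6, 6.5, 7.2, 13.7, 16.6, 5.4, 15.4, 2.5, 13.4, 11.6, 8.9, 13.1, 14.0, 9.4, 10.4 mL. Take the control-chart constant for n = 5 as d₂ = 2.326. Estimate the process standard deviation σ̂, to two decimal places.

4.58

R̄ = (11.6 + 6.5 + 7.2 + 13.7 + 16.6 + 5.4 + 15.4 + 2.5 + 13.4 + 11.6 + 8.9 + 13.1 + 14.0 + 9.4 + 10.4) / 15 = 10.6467
σ̂ = R̄ / d₂ = 10.6467 / 2.326 = 4.5772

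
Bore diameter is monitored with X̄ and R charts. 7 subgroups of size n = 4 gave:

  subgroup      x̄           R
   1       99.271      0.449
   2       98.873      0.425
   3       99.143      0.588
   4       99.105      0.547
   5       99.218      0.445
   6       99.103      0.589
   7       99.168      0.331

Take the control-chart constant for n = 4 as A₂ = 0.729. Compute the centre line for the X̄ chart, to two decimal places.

X̄̄ = (99.271 + 98.873 + 99.143 + 99.105 + 99.218 + 99.103 + 99.168) / 7 = 693.8810 / 7 = 99.1259
CL = X̄̄ = 99.1259

99.13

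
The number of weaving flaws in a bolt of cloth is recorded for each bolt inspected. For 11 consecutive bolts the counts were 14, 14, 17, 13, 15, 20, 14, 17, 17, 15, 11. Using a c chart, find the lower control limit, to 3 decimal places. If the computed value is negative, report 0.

3.493

c̄ = (14 + 14 + 17 + 13 + 15 + 20 + 14 + 17 + 17 + 15 + 11) / 11 = 167 / 11 = 15.1818
LCL = c̄ − 3√c̄ = 15.1818 − 3 × 3.8964 = 3.4927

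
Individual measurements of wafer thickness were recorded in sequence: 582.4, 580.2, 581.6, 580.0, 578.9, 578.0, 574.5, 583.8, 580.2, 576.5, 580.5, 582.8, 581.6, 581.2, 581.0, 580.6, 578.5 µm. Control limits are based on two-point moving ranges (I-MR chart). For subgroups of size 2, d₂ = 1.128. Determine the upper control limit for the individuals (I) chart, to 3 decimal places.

586.435

X̄ = (582.4 + 580.2 + 581.6 + 580.0 + 578.9 + 578.0 + 574.5 + 583.8 + 580.2 + 576.5 + 580.5 + 582.8 + 581.6 + 581.2 + 581.0 + 580.6 + 578.5) / 17 = 580.1353
Moving ranges: 2.2, 1.4, 1.6, 1.1, 0.9, 3.5, 9.3, 3.6, 3.7, 4.0, 2.3, 1.2, 0.4, 0.2, 0.4, 2.1; M̄R̄ = 37.9000 / 16 = 2.3687
UCL = X̄ + 3·M̄R̄/d₂ = 580.1353 + 3 × 2.3687 / 1.128 = 586.4352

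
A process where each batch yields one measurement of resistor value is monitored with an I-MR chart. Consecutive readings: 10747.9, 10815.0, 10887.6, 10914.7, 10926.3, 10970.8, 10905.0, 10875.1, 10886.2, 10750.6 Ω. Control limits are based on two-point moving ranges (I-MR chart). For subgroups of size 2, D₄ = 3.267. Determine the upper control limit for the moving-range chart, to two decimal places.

Moving ranges: 67.1, 72.6, 27.1, 11.6, 44.5, 65.8, 29.9, 11.1, 135.6; M̄R̄ = 465.3000 / 9 = 51.7000
UCL_MR = D₄·M̄R̄ = 3.267 × 51.7000 = 168.9039

168.90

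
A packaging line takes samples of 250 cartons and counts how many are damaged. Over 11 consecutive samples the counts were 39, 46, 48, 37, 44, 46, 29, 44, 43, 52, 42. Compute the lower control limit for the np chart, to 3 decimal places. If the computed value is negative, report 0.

p̄ = Σdᵢ / (k·n) = 470 / (11 × 250) = 0.17091
LCL = np̄ − 3·√(np̄(1−p̄)) = 42.7273 − 3 × 5.9519 = 24.8717

24.872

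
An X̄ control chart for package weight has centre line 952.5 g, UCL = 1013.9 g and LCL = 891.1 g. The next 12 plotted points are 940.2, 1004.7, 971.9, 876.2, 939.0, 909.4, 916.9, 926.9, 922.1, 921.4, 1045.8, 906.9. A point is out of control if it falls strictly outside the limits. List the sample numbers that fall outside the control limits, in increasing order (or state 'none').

Compare each point to [891.1, 1013.9]: sample 4 = 876.2 < LCL; sample 11 = 1045.8 > UCL.

4, 11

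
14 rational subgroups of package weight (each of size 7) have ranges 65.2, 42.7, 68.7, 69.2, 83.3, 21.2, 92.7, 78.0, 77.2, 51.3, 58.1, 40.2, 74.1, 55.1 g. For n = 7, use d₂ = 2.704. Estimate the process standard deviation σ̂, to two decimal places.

R̄ = (65.2 + 42.7 + 68.7 + 69.2 + 83.3 + 21.2 + 92.7 + 78.0 + 77.2 + 51.3 + 58.1 + 40.2 + 74.1 + 55.1) / 14 = 62.6429
σ̂ = R̄ / d₂ = 62.6429 / 2.704 = 23.1667

23.17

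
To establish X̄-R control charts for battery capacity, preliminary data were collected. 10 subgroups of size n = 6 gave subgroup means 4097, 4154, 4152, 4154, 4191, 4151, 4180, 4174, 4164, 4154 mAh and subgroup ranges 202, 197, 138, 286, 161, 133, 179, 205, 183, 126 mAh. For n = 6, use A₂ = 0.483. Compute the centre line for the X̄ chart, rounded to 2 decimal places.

X̄̄ = (4097 + 4154 + 4152 + 4154 + 4191 + 4151 + 4180 + 4174 + 4164 + 4154) / 10 = 41571.0000 / 10 = 4157.1000
CL = X̄̄ = 4157.1000

4157.10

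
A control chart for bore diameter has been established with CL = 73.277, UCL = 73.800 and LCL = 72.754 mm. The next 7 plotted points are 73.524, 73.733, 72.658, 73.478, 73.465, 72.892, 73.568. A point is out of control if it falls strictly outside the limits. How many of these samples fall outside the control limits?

1

Compare each point to [72.754, 73.800]: sample 3 = 72.658 < LCL.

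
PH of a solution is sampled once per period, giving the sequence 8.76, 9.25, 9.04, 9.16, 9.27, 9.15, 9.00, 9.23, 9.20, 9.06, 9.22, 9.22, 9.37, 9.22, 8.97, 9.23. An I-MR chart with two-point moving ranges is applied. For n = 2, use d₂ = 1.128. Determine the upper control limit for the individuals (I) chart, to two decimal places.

X̄ = (8.76 + 9.25 + 9.04 + 9.16 + 9.27 + 9.15 + 9.00 + 9.23 + 9.20 + 9.06 + 9.22 + 9.22 + 9.37 + 9.22 + 8.97 + 9.23) / 16 = 9.1469
Moving ranges: 0.49, 0.21, 0.12, 0.11, 0.12, 0.15, 0.23, 0.03, 0.14, 0.16, 0.00, 0.15, 0.15, 0.25, 0.26; M̄R̄ = 2.5700 / 15 = 0.1713
UCL = X̄ + 3·M̄R̄/d₂ = 9.1469 + 3 × 0.1713 / 1.128 = 9.6025

9.60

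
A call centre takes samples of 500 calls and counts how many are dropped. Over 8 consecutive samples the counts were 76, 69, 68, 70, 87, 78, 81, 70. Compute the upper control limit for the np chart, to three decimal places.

98.812

p̄ = Σdᵢ / (k·n) = 599 / (8 × 500) = 0.14975
UCL = np̄ + 3·√(np̄(1−p̄)) = 74.8750 + 3 × √(74.8750×0.85025) = 74.8750 + 3 × 7.9789 = 98.8116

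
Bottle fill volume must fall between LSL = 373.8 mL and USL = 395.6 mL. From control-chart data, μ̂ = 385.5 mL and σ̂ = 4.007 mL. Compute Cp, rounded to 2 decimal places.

Cp = (USL − LSL) / (6σ̂) = (395.6 − 373.8) / (6 × 4.007) = 21.8000 / 24.0420 = 0.9067

0.91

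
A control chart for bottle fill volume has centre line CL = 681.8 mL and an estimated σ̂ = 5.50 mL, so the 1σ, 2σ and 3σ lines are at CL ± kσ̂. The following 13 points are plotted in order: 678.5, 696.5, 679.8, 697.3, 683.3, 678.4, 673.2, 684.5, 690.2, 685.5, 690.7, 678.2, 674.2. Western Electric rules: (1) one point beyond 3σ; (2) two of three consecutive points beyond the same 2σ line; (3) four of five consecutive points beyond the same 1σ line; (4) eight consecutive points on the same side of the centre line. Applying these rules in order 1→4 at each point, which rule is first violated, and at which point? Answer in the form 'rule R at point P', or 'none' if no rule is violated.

rule 2 at point 4

Zone of each point (C = within 1σ̂, B = 1σ̂–2σ̂, A = 2σ̂–3σ̂, * = beyond 3σ̂; sign = side of CL): 1:-C, 2:+A, 3:-C, 4:+A, 5:+C, 6:-C, 7:-B, 8:+C, 9:+B, 10:+C, 11:+B, 12:-C, 13:-B
Rule 2 (two of three consecutive points beyond the same 2σ limit) is satisfied at point 4.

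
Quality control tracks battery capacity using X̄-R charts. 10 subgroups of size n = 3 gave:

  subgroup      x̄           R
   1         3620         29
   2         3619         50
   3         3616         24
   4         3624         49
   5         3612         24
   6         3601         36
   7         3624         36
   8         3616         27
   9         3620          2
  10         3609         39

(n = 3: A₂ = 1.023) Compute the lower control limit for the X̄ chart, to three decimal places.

3583.773

X̄̄ = (3620 + 3619 + 3616 + 3624 + 3612 + 3601 + 3624 + 3616 + 3620 + 3609) / 10 = 36161.0000 / 10 = 3616.1000
R̄ = (29 + 50 + 24 + 49 + 24 + 36 + 36 + 27 + 2 + 39) / 10 = 316.0000 / 10 = 31.6000
LCL = X̄̄ − A₂·R̄ = 3616.1000 − 1.023 × 31.6000 = 3583.7732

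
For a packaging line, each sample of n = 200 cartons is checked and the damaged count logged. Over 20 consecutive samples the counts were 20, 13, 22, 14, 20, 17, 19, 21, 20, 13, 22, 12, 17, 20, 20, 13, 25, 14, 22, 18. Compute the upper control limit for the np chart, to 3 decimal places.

p̄ = Σdᵢ / (k·n) = 362 / (20 × 200) = 0.09050
UCL = np̄ + 3·√(np̄(1−p̄)) = 18.1000 + 3 × √(18.1000×0.90950) = 18.1000 + 3 × 4.0573 = 30.2720

30.272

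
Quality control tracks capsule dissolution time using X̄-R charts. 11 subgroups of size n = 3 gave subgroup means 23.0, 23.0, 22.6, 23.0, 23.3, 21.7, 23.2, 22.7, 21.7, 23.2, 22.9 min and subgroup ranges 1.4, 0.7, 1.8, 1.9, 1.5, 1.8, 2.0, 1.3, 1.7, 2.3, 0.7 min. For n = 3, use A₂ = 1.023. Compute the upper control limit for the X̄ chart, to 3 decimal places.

X̄̄ = (23.0 + 23.0 + 22.6 + 23.0 + 23.3 + 21.7 + 23.2 + 22.7 + 21.7 + 23.2 + 22.9) / 11 = 250.3000 / 11 = 22.7545
R̄ = (1.4 + 0.7 + 1.8 + 1.9 + 1.5 + 1.8 + 2.0 + 1.3 + 1.7 + 2.3 + 0.7) / 11 = 17.1000 / 11 = 1.5545
UCL = X̄̄ + A₂·R̄ = 22.7545 + 1.023 × 1.5545 = 24.3448

24.345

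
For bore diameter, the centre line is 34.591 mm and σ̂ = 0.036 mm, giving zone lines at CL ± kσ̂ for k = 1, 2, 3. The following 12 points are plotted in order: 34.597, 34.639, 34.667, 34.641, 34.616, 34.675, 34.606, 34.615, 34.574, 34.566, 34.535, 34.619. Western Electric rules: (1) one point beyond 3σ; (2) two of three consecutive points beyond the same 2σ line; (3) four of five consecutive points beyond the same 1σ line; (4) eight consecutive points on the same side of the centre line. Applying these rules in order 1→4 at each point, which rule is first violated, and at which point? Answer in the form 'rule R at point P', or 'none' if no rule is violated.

Zone of each point (C = within 1σ̂, B = 1σ̂–2σ̂, A = 2σ̂–3σ̂, * = beyond 3σ̂; sign = side of CL): 1:+C, 2:+B, 3:+A, 4:+B, 5:+C, 6:+A, 7:+C, 8:+C, 9:-C, 10:-C, 11:-B, 12:+C
Rule 3 (four of five consecutive points beyond the same 1σ limit) is satisfied at point 6.

rule 3 at point 6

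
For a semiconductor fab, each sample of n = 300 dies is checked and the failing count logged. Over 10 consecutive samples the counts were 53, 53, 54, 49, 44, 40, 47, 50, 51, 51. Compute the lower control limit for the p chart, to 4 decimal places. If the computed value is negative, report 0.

p̄ = Σdᵢ / (k·n) = 492 / (10 × 300) = 0.16400
LCL = p̄ − 3·√(p̄(1−p̄)/n) = 0.16400 − 3 × 0.02138 = 0.09987

0.0999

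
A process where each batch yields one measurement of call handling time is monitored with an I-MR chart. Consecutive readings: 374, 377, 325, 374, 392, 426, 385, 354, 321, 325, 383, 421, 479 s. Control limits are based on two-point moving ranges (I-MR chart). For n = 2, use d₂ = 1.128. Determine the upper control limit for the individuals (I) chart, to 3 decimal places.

X̄ = (374 + 377 + 325 + 374 + 392 + 426 + 385 + 354 + 321 + 325 + 383 + 421 + 479) / 13 = 379.6923
Moving ranges: 3, 52, 49, 18, 34, 41, 31, 33, 4, 58, 38, 58; M̄R̄ = 419.0000 / 12 = 34.9167
UCL = X̄ + 3·M̄R̄/d₂ = 379.6923 + 3 × 34.9167 / 1.128 = 472.5558

472.556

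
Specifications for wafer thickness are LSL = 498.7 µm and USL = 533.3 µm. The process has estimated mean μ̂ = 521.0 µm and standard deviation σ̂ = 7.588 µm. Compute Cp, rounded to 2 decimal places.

0.76

Cp = (USL − LSL) / (6σ̂) = (533.3 − 498.7) / (6 × 7.588) = 34.6000 / 45.5280 = 0.7600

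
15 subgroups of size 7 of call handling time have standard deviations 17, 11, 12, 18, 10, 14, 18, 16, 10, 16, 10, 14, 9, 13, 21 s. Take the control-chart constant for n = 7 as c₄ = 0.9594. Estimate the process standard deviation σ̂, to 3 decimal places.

s̄ = (17 + 11 + 12 + 18 + 10 + 14 + 18 + 16 + 10 + 16 + 10 + 14 + 9 + 13 + 21) / 15 = 13.9333
σ̂ = s̄ / c₄ = 13.9333 / 0.9594 = 14.5230

14.523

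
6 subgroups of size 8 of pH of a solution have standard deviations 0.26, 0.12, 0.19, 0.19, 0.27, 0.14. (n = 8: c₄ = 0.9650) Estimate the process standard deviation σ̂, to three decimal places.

0.202

s̄ = (0.26 + 0.12 + 0.19 + 0.19 + 0.27 + 0.14) / 6 = 0.1950
σ̂ = s̄ / c₄ = 0.1950 / 0.9650 = 0.2021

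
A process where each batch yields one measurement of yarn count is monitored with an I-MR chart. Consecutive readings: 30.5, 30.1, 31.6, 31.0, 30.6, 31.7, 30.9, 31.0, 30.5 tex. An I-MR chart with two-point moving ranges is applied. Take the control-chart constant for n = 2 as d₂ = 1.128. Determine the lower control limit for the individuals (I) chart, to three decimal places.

29.083

X̄ = (30.5 + 30.1 + 31.6 + 31.0 + 30.6 + 31.7 + 30.9 + 31.0 + 30.5) / 9 = 30.8778
Moving ranges: 0.4, 1.5, 0.6, 0.4, 1.1, 0.8, 0.1, 0.5; M̄R̄ = 5.4000 / 8 = 0.6750
LCL = X̄ − 3·M̄R̄/d₂ = 30.8778 − 3 × 0.6750 / 1.128 = 29.0826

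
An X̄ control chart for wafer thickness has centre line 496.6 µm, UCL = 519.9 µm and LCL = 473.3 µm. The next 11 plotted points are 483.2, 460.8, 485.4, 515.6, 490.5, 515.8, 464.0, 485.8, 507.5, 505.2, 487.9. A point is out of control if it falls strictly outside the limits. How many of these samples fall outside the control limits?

2

Compare each point to [473.3, 519.9]: sample 2 = 460.8 < LCL; sample 7 = 464.0 < LCL.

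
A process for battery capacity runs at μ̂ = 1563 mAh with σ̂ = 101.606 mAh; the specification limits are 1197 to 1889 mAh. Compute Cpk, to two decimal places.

Cpu = (USL − μ̂) / (3σ̂) = (1889 − 1563) / (3 × 101.606) = 1.0695; Cpl = (μ̂ − LSL) / (3σ̂) = (1563 − 1197) / (3 × 101.606) = 1.2007; Cpk = min(Cpu, Cpl) = 1.0695

1.07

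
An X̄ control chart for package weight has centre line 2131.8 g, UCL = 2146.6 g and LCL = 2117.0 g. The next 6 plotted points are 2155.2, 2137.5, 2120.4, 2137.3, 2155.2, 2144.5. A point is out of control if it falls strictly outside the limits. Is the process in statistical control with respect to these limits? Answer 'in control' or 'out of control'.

Compare each point to [2117.0, 2146.6]: sample 1 = 2155.2 > UCL; sample 5 = 2155.2 > UCL.

out of control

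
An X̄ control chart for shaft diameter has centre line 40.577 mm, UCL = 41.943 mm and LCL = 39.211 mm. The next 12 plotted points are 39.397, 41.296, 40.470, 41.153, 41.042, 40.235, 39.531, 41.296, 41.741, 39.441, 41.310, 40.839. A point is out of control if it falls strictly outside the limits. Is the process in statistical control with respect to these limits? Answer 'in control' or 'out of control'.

All 12 points lie within [39.211, 41.943].

in control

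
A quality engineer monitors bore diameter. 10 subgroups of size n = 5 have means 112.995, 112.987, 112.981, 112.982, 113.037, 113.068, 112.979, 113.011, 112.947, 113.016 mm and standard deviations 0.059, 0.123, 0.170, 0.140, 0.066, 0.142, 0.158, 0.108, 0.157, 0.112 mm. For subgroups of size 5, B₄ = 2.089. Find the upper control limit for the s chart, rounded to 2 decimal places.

s̄ = (0.059 + 0.123 + 0.170 + 0.140 + 0.066 + 0.142 + 0.158 + 0.108 + 0.157 + 0.112) / 10 = 0.1235
UCL_s = B₄·s̄ = 2.089 × 0.1235 = 0.2580

0.26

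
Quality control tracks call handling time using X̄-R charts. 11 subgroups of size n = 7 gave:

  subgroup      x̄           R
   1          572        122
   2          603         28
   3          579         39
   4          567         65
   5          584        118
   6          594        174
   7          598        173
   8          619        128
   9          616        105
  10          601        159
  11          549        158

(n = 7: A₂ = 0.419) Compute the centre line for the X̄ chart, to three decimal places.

589.273

X̄̄ = (572 + 603 + 579 + 567 + 584 + 594 + 598 + 619 + 616 + 601 + 549) / 11 = 6482.0000 / 11 = 589.2727
CL = X̄̄ = 589.2727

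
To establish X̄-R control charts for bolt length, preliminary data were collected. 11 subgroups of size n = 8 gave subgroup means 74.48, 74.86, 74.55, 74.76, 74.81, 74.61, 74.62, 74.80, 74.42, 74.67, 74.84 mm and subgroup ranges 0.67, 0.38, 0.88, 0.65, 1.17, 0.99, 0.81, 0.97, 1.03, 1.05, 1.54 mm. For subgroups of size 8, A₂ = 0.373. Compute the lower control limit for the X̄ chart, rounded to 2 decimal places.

X̄̄ = (74.48 + 74.86 + 74.55 + 74.76 + 74.81 + 74.61 + 74.62 + 74.80 + 74.42 + 74.67 + 74.84) / 11 = 821.4200 / 11 = 74.6745
R̄ = (0.67 + 0.38 + 0.88 + 0.65 + 1.17 + 0.99 + 0.81 + 0.97 + 1.03 + 1.05 + 1.54) / 11 = 10.1400 / 11 = 0.9218
LCL = X̄̄ − A₂·R̄ = 74.6745 − 0.373 × 0.9218 = 74.3307

74.33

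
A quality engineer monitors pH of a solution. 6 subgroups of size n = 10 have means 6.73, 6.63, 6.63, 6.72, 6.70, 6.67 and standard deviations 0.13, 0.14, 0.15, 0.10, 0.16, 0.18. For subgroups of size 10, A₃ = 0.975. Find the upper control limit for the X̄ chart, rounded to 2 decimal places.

X̄̄ = (6.73 + 6.63 + 6.63 + 6.72 + 6.70 + 6.67) / 6 = 6.6800
s̄ = (0.13 + 0.14 + 0.15 + 0.10 + 0.16 + 0.18) / 6 = 0.1433
UCL = X̄̄ + A₃·s̄ = 6.6800 + 0.975 × 0.1433 = 6.8197

6.82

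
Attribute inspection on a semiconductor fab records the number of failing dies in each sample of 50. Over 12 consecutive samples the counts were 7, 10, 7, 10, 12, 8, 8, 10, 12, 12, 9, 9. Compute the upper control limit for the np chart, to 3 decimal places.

17.822

p̄ = Σdᵢ / (k·n) = 114 / (12 × 50) = 0.19000
UCL = np̄ + 3·√(np̄(1−p̄)) = 9.5000 + 3 × √(9.5000×0.81000) = 9.5000 + 3 × 2.7740 = 17.8220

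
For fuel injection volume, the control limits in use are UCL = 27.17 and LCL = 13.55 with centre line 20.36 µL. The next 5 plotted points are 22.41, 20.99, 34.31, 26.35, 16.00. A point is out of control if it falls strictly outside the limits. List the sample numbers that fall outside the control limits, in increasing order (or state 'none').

Compare each point to [13.55, 27.17]: sample 3 = 34.31 > UCL.

3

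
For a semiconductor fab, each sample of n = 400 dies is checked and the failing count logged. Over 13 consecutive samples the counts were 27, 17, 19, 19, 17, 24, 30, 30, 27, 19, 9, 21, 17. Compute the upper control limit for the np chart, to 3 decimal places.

p̄ = Σdᵢ / (k·n) = 276 / (13 × 400) = 0.05308
UCL = np̄ + 3·√(np̄(1−p̄)) = 21.2308 + 3 × √(21.2308×0.94692) = 21.2308 + 3 × 4.4837 = 34.6820

34.682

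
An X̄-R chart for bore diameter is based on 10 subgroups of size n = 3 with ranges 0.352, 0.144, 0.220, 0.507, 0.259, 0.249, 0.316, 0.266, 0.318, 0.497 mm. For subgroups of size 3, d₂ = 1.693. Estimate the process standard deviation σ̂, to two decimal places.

R̄ = (0.352 + 0.144 + 0.220 + 0.507 + 0.259 + 0.249 + 0.316 + 0.266 + 0.318 + 0.497) / 10 = 0.3128
σ̂ = R̄ / d₂ = 0.3128 / 1.693 = 0.1848

0.18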